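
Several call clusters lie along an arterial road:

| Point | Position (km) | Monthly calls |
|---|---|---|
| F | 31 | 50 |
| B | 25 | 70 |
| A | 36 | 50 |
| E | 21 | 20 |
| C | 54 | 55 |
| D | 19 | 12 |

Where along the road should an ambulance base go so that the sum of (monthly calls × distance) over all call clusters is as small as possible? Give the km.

For a sum of weighted absolute distances on a line, the optimum is the weighted median (not the mean). Total weight W = 257; half-weight = 128.5.
Sort by position and accumulate weight:
  km 19 (D, w=12) → cum 12
  km 21 (E, w=20) → cum 32
  km 25 (B, w=70) → cum 102
  km 31 (F, w=50) → cum 152  ≥ 128.5 → median here
  km 36 (A, w=50) → cum 202
  km 54 (C, w=55) → cum 257
Optimal location: km 31.

x = 31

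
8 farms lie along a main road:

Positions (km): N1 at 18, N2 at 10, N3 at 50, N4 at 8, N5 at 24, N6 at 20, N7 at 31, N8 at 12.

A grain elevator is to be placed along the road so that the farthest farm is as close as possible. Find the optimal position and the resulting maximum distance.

The 1-center on a line is the midpoint of the two extreme points: leftmost at 8, rightmost at 50.
Optimal location = (8 + 50)/2 = 29; maximum distance = (50 − 8)/2 = 21.

location 29, max distance 21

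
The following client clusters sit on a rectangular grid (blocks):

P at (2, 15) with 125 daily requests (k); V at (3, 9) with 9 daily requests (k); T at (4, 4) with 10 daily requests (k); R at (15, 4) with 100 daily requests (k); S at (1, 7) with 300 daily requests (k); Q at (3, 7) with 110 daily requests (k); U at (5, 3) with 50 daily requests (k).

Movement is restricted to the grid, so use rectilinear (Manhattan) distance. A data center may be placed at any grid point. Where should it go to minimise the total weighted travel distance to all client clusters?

Manhattan distance separates: Σwᵢ(|x−xᵢ|+|y−yᵢ|) = Σwᵢ|x−xᵢ| + Σwᵢ|y−yᵢ|, so x and y are optimised independently as 1-D weighted medians.
Total weight W = 704; half = 352.
x-coordinate, sorted with cumulative weight:
  x=1 (S, w=300) cum 300
  x=2 (P, w=125) cum 425  ← median
  x=3 (V, w=9) cum 434
  x=3 (Q, w=110) cum 544
  x=4 (T, w=10) cum 554
  x=5 (U, w=50) cum 604
  x=15 (R, w=100) cum 704
⇒ x* = 2
y-coordinate, sorted with cumulative weight:
  y=3 (U, w=50) cum 50
  y=4 (T, w=10) cum 60
  y=4 (R, w=100) cum 160
  y=7 (S, w=300) cum 460  ← median
  y=7 (Q, w=110) cum 570
  y=9 (V, w=9) cum 579
  y=15 (P, w=125) cum 704
⇒ y* = 7

(2, 7)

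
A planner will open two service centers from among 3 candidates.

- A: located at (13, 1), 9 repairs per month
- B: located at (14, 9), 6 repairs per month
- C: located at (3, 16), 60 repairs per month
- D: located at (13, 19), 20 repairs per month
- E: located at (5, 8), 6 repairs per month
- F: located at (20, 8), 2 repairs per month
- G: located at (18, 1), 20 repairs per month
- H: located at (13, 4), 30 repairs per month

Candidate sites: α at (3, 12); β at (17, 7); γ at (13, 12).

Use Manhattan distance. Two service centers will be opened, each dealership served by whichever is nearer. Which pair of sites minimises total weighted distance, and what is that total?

Evaluate every pair (each demand assigned to the nearer of the two):
  {α, β}: total = 1074
  {α, γ}: total = 1121
  {β, γ}: total = 1524
Best pair: {α, β} with total 1074.

{α, β}, total 1074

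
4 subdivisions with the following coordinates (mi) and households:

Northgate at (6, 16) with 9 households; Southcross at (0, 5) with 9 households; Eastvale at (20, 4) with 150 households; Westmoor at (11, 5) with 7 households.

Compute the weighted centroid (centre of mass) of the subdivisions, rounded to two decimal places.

The minimiser of Σwᵢ‖p−pᵢ‖² is the weighted centroid p* = (Σwᵢpᵢ)/(Σwᵢ).
Σwᵢ = 175.
Σwᵢxᵢ = 9·6 + 9·0 + 150·20 + 7·11 = 3131.
Σwᵢyᵢ = 9·16 + 9·5 + 150·4 + 7·5 = 824.
x* = 3131/175 = 17.89, y* = 824/175 = 4.71.

(17.89, 4.71)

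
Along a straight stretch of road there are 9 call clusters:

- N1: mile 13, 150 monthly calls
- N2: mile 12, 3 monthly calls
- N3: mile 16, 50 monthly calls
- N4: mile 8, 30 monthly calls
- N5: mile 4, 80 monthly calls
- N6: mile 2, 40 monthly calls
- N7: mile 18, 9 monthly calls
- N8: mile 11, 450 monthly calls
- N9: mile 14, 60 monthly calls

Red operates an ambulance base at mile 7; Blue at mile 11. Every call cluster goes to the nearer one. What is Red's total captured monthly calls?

150

The indifferent point is the midpoint (7+11)/2 = 9; call clusters left of it (closer to Red at 7) go to Red, those right go to Blue.
  N6 at 2 (w=40) → Red
  N5 at 4 (w=80) → Red
  N4 at 8 (w=30) → Red
  N8 at 11 (w=450) → Blue
  N2 at 12 (w=3) → Blue
  N1 at 13 (w=150) → Blue
  N9 at 14 (w=60) → Blue
  N3 at 16 (w=50) → Blue
  N7 at 18 (w=9) → Blue
Red captures 150; Blue captures 722.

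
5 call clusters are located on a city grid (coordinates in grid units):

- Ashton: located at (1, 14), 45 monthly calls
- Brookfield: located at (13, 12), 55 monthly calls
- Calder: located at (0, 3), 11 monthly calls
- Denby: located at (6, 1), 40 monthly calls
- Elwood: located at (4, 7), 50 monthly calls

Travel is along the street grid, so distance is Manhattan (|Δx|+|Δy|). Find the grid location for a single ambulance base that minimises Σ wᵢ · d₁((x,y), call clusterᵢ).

Manhattan distance separates: Σwᵢ(|x−xᵢ|+|y−yᵢ|) = Σwᵢ|x−xᵢ| + Σwᵢ|y−yᵢ|, so x and y are optimised independently as 1-D weighted medians.
Total weight W = 201; half = 100.5.
x-coordinate, sorted with cumulative weight:
  x=0 (Calder, w=11) cum 11
  x=1 (Ashton, w=45) cum 56
  x=4 (Elwood, w=50) cum 106  ← median
  x=6 (Denby, w=40) cum 146
  x=13 (Brookfield, w=55) cum 201
⇒ x* = 4
y-coordinate, sorted with cumulative weight:
  y=1 (Denby, w=40) cum 40
  y=3 (Calder, w=11) cum 51
  y=7 (Elwood, w=50) cum 101  ← median
  y=12 (Brookfield, w=55) cum 156
  y=14 (Ashton, w=45) cum 201
⇒ y* = 7

(4, 7)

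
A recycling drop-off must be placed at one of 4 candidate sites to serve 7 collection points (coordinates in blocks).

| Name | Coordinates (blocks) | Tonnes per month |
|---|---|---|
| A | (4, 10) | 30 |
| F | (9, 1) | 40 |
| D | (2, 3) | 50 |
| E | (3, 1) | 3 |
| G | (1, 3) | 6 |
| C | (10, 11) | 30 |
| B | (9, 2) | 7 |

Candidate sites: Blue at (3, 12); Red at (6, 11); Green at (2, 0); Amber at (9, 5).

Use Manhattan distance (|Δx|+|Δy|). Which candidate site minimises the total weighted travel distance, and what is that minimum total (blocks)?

Total weighted distance at each candidate:
  Blue (3, 12): total = 1721
  Red (6, 11): total = 1531
  Green (2, 0): total = 1493
  Amber (9, 5): total = 1231
Minimum is at Amber with total 1231 blocks.

Amber, total 1231 blocks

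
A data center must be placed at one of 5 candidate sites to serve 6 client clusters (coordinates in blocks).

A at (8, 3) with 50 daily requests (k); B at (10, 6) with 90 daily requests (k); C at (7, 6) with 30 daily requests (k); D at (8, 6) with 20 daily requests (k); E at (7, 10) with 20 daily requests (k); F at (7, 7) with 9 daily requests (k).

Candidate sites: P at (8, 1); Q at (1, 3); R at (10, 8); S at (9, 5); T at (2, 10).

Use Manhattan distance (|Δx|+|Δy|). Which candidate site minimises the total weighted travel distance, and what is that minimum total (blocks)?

S, total 636 blocks

Total weighted distance at each candidate:
  P (8, 1): total = 1273
  Q (1, 3): total = 2250
  R (10, 8): total = 896
  S (9, 5): total = 636
  T (2, 10): total = 2372
Minimum is at S with total 636 blocks.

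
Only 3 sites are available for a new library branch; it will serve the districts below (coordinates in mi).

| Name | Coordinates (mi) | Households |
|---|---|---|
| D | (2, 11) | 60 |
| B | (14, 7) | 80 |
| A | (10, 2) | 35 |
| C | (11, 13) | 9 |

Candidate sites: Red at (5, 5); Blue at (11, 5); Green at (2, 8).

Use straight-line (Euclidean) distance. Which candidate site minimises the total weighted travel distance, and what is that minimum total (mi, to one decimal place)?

Blue, total 1120.1 mi

Total weighted distance at each candidate:
  Red (5, 5): total = 1434.1
  Blue (11, 5): total = 1120.1
  Green (2, 8): total = 1586.0
Minimum is at Blue with total 1120.1 mi.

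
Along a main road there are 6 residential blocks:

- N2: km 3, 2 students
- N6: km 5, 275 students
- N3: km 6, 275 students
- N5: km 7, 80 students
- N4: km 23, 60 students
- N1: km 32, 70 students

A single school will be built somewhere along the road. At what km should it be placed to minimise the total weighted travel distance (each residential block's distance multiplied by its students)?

For a sum of weighted absolute distances on a line, the optimum is the weighted median (not the mean). Total weight W = 762; half-weight = 381.
Sort by position and accumulate weight:
  km 3 (N2, w=2) → cum 2
  km 5 (N6, w=275) → cum 277
  km 6 (N3, w=275) → cum 552  ≥ 381 → median here
  km 7 (N5, w=80) → cum 632
  km 23 (N4, w=60) → cum 692
  km 32 (N1, w=70) → cum 762
Optimal location: km 6.

x = 6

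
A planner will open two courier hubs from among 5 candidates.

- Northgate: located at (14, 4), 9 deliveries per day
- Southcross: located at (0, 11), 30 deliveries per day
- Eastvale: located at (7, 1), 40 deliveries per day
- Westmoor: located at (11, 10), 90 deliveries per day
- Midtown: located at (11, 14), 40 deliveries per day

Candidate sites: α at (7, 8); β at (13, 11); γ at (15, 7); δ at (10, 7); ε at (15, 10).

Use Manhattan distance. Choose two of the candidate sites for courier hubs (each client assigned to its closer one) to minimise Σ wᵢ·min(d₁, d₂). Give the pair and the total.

{α, β}, total 1122

Evaluate every pair (each demand assigned to the nearer of the two):
  {α, β}: total = 1122
  {β, δ}: total = 1283
  {α, δ}: total = 1323
  {α, ε}: total = 1323
  {β, γ}: total = 1456
  {γ, δ}: total = 1496
  {δ, ε}: total = 1523
  {α, γ}: total = 1556
  {β, ε}: total = 1563
  {γ, ε}: total = 1756
Best pair: {α, β} with total 1122.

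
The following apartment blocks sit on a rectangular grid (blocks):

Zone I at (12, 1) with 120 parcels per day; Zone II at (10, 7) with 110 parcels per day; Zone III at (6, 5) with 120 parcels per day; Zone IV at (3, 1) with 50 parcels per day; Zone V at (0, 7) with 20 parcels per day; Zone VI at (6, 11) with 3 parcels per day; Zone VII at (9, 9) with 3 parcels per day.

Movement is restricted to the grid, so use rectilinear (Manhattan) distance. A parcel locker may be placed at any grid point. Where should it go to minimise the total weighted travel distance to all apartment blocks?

Manhattan distance separates: Σwᵢ(|x−xᵢ|+|y−yᵢ|) = Σwᵢ|x−xᵢ| + Σwᵢ|y−yᵢ|, so x and y are optimised independently as 1-D weighted medians.
Total weight W = 426; half = 213.
x-coordinate, sorted with cumulative weight:
  x=0 (Zone V, w=20) cum 20
  x=3 (Zone IV, w=50) cum 70
  x=6 (Zone III, w=120) cum 190
  x=6 (Zone VI, w=3) cum 193
  x=9 (Zone VII, w=3) cum 196
  x=10 (Zone II, w=110) cum 306  ← median
  x=12 (Zone I, w=120) cum 426
⇒ x* = 10
y-coordinate, sorted with cumulative weight:
  y=1 (Zone I, w=120) cum 120
  y=1 (Zone IV, w=50) cum 170
  y=5 (Zone III, w=120) cum 290  ← median
  y=7 (Zone II, w=110) cum 400
  y=7 (Zone V, w=20) cum 420
  y=9 (Zone VII, w=3) cum 423
  y=11 (Zone VI, w=3) cum 426
⇒ y* = 5

(10, 5)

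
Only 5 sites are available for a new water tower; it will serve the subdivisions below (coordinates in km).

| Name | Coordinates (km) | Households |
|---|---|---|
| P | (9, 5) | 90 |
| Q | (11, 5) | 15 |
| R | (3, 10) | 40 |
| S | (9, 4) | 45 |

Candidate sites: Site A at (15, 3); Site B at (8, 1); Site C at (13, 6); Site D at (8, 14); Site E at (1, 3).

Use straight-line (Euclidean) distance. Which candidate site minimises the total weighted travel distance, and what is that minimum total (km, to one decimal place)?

Total weighted distance at each candidate:
  Site A (15, 3): total = 1465.7
  Site B (8, 1): total = 1000.2
  Site C (13, 6): total = 1036.7
  Site D (8, 14): total = 1665.7
  Site E (1, 3): total = 1549.1
Minimum is at Site B with total 1000.2 km.

Site B, total 1000.2 km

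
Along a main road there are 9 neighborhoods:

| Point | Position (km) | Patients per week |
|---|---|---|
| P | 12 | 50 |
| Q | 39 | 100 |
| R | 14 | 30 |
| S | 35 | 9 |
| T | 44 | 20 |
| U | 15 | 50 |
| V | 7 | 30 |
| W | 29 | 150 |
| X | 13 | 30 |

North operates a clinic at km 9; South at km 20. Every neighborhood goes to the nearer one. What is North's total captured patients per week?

The indifferent point is the midpoint (9+20)/2 = 14.5; neighborhoods left of it (closer to North at 9) go to North, those right go to South.
  V at 7 (w=30) → North
  P at 12 (w=50) → North
  X at 13 (w=30) → North
  R at 14 (w=30) → North
  U at 15 (w=50) → South
  W at 29 (w=150) → South
  S at 35 (w=9) → South
  Q at 39 (w=100) → South
  T at 44 (w=20) → South
North captures 140; South captures 329.

140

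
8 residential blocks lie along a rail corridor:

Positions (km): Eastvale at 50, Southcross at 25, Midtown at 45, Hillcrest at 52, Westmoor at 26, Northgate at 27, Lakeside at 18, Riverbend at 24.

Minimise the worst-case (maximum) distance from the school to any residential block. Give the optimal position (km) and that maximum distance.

The 1-center on a line is the midpoint of the two extreme points: leftmost at 18, rightmost at 52.
Optimal location = (18 + 52)/2 = 35; maximum distance = (52 − 18)/2 = 17.

location 35, max distance 17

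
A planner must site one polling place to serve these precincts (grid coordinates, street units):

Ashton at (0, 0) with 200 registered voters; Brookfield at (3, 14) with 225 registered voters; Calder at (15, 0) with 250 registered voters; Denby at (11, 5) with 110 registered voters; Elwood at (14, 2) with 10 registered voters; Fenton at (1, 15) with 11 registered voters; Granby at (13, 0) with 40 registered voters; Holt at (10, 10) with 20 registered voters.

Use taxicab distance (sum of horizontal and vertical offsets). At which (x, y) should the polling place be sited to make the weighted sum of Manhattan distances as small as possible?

Manhattan distance separates: Σwᵢ(|x−xᵢ|+|y−yᵢ|) = Σwᵢ|x−xᵢ| + Σwᵢ|y−yᵢ|, so x and y are optimised independently as 1-D weighted medians.
Total weight W = 866; half = 433.
x-coordinate, sorted with cumulative weight:
  x=0 (Ashton, w=200) cum 200
  x=1 (Fenton, w=11) cum 211
  x=3 (Brookfield, w=225) cum 436  ← median
  x=10 (Holt, w=20) cum 456
  x=11 (Denby, w=110) cum 566
  x=13 (Granby, w=40) cum 606
  x=14 (Elwood, w=10) cum 616
  x=15 (Calder, w=250) cum 866
⇒ x* = 3
y-coordinate, sorted with cumulative weight:
  y=0 (Ashton, w=200) cum 200
  y=0 (Calder, w=250) cum 450  ← median
  y=0 (Granby, w=40) cum 490
  y=2 (Elwood, w=10) cum 500
  y=5 (Denby, w=110) cum 610
  y=10 (Holt, w=20) cum 630
  y=14 (Brookfield, w=225) cum 855
  y=15 (Fenton, w=11) cum 866
⇒ y* = 0

(3, 0)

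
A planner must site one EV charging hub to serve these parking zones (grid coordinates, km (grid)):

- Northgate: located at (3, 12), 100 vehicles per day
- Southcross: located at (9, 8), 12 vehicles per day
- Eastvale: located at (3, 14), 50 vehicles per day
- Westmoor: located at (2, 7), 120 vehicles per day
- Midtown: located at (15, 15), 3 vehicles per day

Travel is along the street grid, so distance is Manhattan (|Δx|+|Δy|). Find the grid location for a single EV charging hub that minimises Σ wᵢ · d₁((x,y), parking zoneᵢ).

(3, 12)

Manhattan distance separates: Σwᵢ(|x−xᵢ|+|y−yᵢ|) = Σwᵢ|x−xᵢ| + Σwᵢ|y−yᵢ|, so x and y are optimised independently as 1-D weighted medians.
Total weight W = 285; half = 142.5.
x-coordinate, sorted with cumulative weight:
  x=2 (Westmoor, w=120) cum 120
  x=3 (Northgate, w=100) cum 220  ← median
  x=3 (Eastvale, w=50) cum 270
  x=9 (Southcross, w=12) cum 282
  x=15 (Midtown, w=3) cum 285
⇒ x* = 3
y-coordinate, sorted with cumulative weight:
  y=7 (Westmoor, w=120) cum 120
  y=8 (Southcross, w=12) cum 132
  y=12 (Northgate, w=100) cum 232  ← median
  y=14 (Eastvale, w=50) cum 282
  y=15 (Midtown, w=3) cum 285
⇒ y* = 12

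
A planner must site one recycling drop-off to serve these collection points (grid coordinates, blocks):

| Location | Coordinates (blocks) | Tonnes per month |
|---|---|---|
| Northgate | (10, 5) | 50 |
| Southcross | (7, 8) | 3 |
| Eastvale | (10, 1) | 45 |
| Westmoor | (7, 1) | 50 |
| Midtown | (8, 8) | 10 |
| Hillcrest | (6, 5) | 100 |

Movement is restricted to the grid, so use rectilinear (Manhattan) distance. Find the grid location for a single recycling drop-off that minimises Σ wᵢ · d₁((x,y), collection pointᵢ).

(7, 5)

Manhattan distance separates: Σwᵢ(|x−xᵢ|+|y−yᵢ|) = Σwᵢ|x−xᵢ| + Σwᵢ|y−yᵢ|, so x and y are optimised independently as 1-D weighted medians.
Total weight W = 258; half = 129.
x-coordinate, sorted with cumulative weight:
  x=6 (Hillcrest, w=100) cum 100
  x=7 (Southcross, w=3) cum 103
  x=7 (Westmoor, w=50) cum 153  ← median
  x=8 (Midtown, w=10) cum 163
  x=10 (Northgate, w=50) cum 213
  x=10 (Eastvale, w=45) cum 258
⇒ x* = 7
y-coordinate, sorted with cumulative weight:
  y=1 (Eastvale, w=45) cum 45
  y=1 (Westmoor, w=50) cum 95
  y=5 (Northgate, w=50) cum 145  ← median
  y=5 (Hillcrest, w=100) cum 245
  y=8 (Southcross, w=3) cum 248
  y=8 (Midtown, w=10) cum 258
⇒ y* = 5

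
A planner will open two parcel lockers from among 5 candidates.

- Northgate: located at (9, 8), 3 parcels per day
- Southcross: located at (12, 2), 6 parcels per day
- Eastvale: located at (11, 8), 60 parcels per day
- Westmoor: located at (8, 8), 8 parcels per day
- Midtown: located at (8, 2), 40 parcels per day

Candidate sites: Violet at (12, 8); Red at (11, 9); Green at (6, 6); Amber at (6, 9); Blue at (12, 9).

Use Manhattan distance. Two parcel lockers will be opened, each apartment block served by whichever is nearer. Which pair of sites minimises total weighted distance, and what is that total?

{Violet, Green}, total 377

Evaluate every pair (each demand assigned to the nearer of the two):
  {Violet, Green}: total = 377
  {Red, Green}: total = 389
  {Green, Blue}: total = 446
  {Violet, Amber}: total = 489
  {Red, Amber}: total = 501
  {Violet, Red}: total = 537
  {Violet, Blue}: total = 537
  {Red, Blue}: total = 543
  {Amber, Blue}: total = 558
  {Green, Amber}: total = 696
Best pair: {Violet, Green} with total 377.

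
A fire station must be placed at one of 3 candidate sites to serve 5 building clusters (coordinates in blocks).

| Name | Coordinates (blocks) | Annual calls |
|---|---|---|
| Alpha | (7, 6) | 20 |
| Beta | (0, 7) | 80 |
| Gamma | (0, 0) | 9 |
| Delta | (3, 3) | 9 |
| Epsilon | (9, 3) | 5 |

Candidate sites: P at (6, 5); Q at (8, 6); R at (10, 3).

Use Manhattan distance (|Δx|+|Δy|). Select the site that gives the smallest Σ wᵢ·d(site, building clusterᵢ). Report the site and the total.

P, total 849 blocks

Total weighted distance at each candidate:
  P (6, 5): total = 849
  Q (8, 6): total = 958
  R (10, 3): total = 1425
Minimum is at P with total 849 blocks.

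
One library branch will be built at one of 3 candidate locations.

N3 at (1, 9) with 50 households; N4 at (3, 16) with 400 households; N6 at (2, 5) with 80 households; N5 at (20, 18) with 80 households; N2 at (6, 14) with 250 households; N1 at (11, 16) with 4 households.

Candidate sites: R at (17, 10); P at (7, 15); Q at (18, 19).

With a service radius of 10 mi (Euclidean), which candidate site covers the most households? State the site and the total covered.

Coverage radius r = 10 mi; a point is covered iff (Δx)²+(Δy)² ≤ 10² = 100.
  R (17, 10): covers {N5, N1} → 84
  P (7, 15): covers {N3, N4, N2, N1} → 704
  Q (18, 19): covers {N5, N1} → 84
Maximum coverage at P: 704 households.

P, covering 704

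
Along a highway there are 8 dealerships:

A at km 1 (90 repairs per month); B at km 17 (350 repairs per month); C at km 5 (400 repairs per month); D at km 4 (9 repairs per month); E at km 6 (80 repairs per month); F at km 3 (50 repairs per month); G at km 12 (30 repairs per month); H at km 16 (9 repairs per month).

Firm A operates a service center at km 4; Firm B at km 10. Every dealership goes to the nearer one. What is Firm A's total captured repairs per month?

629

The indifferent point is the midpoint (4+10)/2 = 7; dealerships left of it (closer to Firm A at 4) go to Firm A, those right go to Firm B.
  A at 1 (w=90) → Firm A
  F at 3 (w=50) → Firm A
  D at 4 (w=9) → Firm A
  C at 5 (w=400) → Firm A
  E at 6 (w=80) → Firm A
  G at 12 (w=30) → Firm B
  H at 16 (w=9) → Firm B
  B at 17 (w=350) → Firm B
Firm A captures 629; Firm B captures 389.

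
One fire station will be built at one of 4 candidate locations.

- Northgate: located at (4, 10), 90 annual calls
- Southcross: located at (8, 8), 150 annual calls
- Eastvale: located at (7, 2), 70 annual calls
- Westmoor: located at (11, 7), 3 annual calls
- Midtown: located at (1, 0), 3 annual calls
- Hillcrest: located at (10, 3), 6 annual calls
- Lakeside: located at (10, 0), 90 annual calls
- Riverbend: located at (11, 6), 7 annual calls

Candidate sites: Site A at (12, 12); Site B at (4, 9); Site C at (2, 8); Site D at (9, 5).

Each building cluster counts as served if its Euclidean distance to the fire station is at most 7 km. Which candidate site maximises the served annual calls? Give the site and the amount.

Coverage radius r = 7 km; a point is covered iff (Δx)²+(Δy)² ≤ 7² = 49.
  Site A (12, 12): covers {Southcross, Westmoor, Riverbend} → 160
  Site B (4, 9): covers {Northgate, Southcross} → 240
  Site C (2, 8): covers {Northgate, Southcross} → 240
  Site D (9, 5): covers {Southcross, Eastvale, Westmoor, Hillcrest, Lakeside, Riverbend} → 326
Maximum coverage at Site D: 326 annual calls.

Site D, covering 326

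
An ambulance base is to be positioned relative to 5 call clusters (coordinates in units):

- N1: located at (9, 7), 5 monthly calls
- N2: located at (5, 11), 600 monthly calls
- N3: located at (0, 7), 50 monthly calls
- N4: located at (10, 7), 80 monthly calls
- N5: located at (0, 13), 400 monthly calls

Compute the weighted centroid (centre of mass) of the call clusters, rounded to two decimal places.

The minimiser of Σwᵢ‖p−pᵢ‖² is the weighted centroid p* = (Σwᵢpᵢ)/(Σwᵢ).
Σwᵢ = 1135.
Σwᵢxᵢ = 5·9 + 600·5 + 50·0 + 80·10 + 400·0 = 3845.
Σwᵢyᵢ = 5·7 + 600·11 + 50·7 + 80·7 + 400·13 = 12745.
x* = 3845/1135 = 3.39, y* = 12745/1135 = 11.23.

(3.39, 11.23)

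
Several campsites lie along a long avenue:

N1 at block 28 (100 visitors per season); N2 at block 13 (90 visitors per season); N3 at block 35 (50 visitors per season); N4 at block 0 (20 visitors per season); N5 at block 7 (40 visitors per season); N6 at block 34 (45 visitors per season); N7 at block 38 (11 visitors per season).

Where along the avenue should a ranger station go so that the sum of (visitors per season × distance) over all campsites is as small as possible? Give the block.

For a sum of weighted absolute distances on a line, the optimum is the weighted median (not the mean). Total weight W = 356; half-weight = 178.
Sort by position and accumulate weight:
  block 0 (N4, w=20) → cum 20
  block 7 (N5, w=40) → cum 60
  block 13 (N2, w=90) → cum 150
  block 28 (N1, w=100) → cum 250  ≥ 178 → median here
  block 34 (N6, w=45) → cum 295
  block 35 (N3, w=50) → cum 345
  block 38 (N7, w=11) → cum 356
Optimal location: block 28.

x = 28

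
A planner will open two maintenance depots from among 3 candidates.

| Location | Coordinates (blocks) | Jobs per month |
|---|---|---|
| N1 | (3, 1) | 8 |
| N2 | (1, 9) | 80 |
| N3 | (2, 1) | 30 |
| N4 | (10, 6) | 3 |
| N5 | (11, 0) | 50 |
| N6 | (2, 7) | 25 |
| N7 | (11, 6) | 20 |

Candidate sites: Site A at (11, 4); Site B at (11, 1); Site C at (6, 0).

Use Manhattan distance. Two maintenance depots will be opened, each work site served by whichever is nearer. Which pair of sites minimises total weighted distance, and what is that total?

{Site B, Site C}, total 1745

Evaluate every pair (each demand assigned to the nearer of the two):
  {Site B, Site C}: total = 1745
  {Site A, Site C}: total = 1826
  {Site A, Site B}: total = 1933
Best pair: {Site B, Site C} with total 1745.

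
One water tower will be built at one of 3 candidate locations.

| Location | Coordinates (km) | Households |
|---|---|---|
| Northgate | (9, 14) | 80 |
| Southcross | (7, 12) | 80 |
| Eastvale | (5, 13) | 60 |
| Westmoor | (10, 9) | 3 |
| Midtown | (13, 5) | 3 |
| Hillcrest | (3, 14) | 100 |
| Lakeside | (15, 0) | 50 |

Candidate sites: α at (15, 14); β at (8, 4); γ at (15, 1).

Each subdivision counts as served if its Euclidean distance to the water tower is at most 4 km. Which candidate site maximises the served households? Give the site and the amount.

γ, covering 50

Coverage radius r = 4 km; a point is covered iff (Δx)²+(Δy)² ≤ 4² = 16.
  α (15, 14): covers {none} → 0
  β (8, 4): covers {none} → 0
  γ (15, 1): covers {Lakeside} → 50
Maximum coverage at γ: 50 households.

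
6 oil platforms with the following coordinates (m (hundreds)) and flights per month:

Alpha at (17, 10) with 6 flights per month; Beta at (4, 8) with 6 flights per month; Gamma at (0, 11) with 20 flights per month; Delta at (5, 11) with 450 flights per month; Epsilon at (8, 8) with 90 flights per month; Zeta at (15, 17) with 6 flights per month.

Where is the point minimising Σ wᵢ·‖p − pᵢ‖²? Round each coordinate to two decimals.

(5.51, 10.55)

The minimiser of Σwᵢ‖p−pᵢ‖² is the weighted centroid p* = (Σwᵢpᵢ)/(Σwᵢ).
Σwᵢ = 578.
Σwᵢxᵢ = 6·17 + 6·4 + 20·0 + 450·5 + 90·8 + 6·15 = 3186.
Σwᵢyᵢ = 6·10 + 6·8 + 20·11 + 450·11 + 90·8 + 6·17 = 6100.
x* = 3186/578 = 5.51, y* = 6100/578 = 10.55.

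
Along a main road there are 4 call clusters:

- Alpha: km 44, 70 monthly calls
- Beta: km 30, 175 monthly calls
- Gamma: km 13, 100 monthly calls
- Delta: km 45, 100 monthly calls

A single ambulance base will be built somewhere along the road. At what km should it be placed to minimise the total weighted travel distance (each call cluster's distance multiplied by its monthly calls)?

x = 30

For a sum of weighted absolute distances on a line, the optimum is the weighted median (not the mean). Total weight W = 445; half-weight = 222.5.
Sort by position and accumulate weight:
  km 13 (Gamma, w=100) → cum 100
  km 30 (Beta, w=175) → cum 275  ≥ 222.5 → median here
  km 44 (Alpha, w=70) → cum 345
  km 45 (Delta, w=100) → cum 445
Optimal location: km 30.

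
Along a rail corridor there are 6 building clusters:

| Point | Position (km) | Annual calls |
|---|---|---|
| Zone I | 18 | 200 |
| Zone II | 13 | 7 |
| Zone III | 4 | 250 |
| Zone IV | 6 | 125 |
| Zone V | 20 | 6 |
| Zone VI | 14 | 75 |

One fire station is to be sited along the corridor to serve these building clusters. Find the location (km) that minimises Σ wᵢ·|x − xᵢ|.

x = 6

For a sum of weighted absolute distances on a line, the optimum is the weighted median (not the mean). Total weight W = 663; half-weight = 331.5.
Sort by position and accumulate weight:
  km 4 (Zone III, w=250) → cum 250
  km 6 (Zone IV, w=125) → cum 375  ≥ 331.5 → median here
  km 13 (Zone II, w=7) → cum 382
  km 14 (Zone VI, w=75) → cum 457
  km 18 (Zone I, w=200) → cum 657
  km 20 (Zone V, w=6) → cum 663
Optimal location: km 6.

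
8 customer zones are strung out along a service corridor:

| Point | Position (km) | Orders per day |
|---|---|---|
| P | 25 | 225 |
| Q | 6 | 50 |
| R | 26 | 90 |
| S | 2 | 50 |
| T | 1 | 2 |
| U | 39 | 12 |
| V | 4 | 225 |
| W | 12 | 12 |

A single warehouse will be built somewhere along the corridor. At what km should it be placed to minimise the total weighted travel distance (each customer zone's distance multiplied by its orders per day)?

x = 12

For a sum of weighted absolute distances on a line, the optimum is the weighted median (not the mean). Total weight W = 666; half-weight = 333.
Sort by position and accumulate weight:
  km 1 (T, w=2) → cum 2
  km 2 (S, w=50) → cum 52
  km 4 (V, w=225) → cum 277
  km 6 (Q, w=50) → cum 327
  km 12 (W, w=12) → cum 339  ≥ 333 → median here
  km 25 (P, w=225) → cum 564
  km 26 (R, w=90) → cum 654
  km 39 (U, w=12) → cum 666
Optimal location: km 12.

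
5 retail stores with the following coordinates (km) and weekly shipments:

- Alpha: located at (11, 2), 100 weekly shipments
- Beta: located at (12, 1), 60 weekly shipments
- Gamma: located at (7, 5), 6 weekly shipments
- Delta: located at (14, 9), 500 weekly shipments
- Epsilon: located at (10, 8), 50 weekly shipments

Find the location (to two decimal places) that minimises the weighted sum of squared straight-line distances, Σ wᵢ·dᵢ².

(13.08, 7.25)

The minimiser of Σwᵢ‖p−pᵢ‖² is the weighted centroid p* = (Σwᵢpᵢ)/(Σwᵢ).
Σwᵢ = 716.
Σwᵢxᵢ = 100·11 + 60·12 + 6·7 + 500·14 + 50·10 = 9362.
Σwᵢyᵢ = 100·2 + 60·1 + 6·5 + 500·9 + 50·8 = 5190.
x* = 9362/716 = 13.08, y* = 5190/716 = 7.25.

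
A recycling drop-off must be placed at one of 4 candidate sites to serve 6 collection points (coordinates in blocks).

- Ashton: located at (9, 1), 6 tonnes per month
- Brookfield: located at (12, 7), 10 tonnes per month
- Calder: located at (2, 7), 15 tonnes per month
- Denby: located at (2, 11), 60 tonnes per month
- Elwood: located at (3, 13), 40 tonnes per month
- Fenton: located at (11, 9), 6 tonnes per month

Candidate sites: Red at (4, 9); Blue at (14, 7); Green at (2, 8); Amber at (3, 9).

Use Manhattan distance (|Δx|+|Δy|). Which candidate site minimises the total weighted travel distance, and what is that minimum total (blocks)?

Total weighted distance at each candidate:
  Red (4, 9): total = 720
  Blue (14, 7): total = 1936
  Green (2, 8): total = 689
  Amber (3, 9): total = 627
Minimum is at Amber with total 627 blocks.

Amber, total 627 blocks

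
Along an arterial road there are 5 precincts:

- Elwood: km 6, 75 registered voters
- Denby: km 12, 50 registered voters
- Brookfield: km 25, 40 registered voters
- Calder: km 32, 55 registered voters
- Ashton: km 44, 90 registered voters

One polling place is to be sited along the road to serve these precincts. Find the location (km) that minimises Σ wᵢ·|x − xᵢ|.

x = 25

For a sum of weighted absolute distances on a line, the optimum is the weighted median (not the mean). Total weight W = 310; half-weight = 155.
Sort by position and accumulate weight:
  km 6 (Elwood, w=75) → cum 75
  km 12 (Denby, w=50) → cum 125
  km 25 (Brookfield, w=40) → cum 165  ≥ 155 → median here
  km 32 (Calder, w=55) → cum 220
  km 44 (Ashton, w=90) → cum 310
Optimal location: km 25.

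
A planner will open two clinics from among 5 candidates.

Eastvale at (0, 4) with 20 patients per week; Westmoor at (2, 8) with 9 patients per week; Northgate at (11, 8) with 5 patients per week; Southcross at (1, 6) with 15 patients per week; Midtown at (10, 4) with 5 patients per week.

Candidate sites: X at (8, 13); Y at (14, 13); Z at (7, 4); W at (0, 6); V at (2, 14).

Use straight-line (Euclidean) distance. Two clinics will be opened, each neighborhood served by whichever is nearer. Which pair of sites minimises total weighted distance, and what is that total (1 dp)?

{Z, W}, total 123.7

Evaluate every pair (each demand assigned to the nearer of the two):
  {Z, W}: total = 123.7
  {X, W}: total = 155.7
  {Y, W}: total = 158.9
  {W, V}: total = 185.5
  {Z, V}: total = 332.2
  {X, Z}: total = 335.8
  {Y, Z}: total = 335.8
  {X, V}: total = 454.1
  {Y, V}: total = 457.3
  {X, Y}: total = 534.9
Best pair: {Z, W} with total 123.7.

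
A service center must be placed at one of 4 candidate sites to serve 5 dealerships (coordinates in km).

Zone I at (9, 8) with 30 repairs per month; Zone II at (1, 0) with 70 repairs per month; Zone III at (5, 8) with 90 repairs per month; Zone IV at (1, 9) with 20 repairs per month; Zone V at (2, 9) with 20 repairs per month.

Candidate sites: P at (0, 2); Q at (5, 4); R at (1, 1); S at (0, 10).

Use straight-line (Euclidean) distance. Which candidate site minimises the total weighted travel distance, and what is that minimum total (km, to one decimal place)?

Q, total 1170.4 km

Total weighted distance at each candidate:
  P (0, 2): total = 1471.0
  Q (5, 4): total = 1170.4
  R (1, 1): total = 1435.8
  S (0, 10): total = 1537.7
Minimum is at Q with total 1170.4 km.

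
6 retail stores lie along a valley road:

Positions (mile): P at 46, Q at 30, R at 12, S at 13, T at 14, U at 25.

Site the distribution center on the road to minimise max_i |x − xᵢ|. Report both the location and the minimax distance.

The 1-center on a line is the midpoint of the two extreme points: leftmost at 12, rightmost at 46.
Optimal location = (12 + 46)/2 = 29; maximum distance = (46 − 12)/2 = 17.

location 29, max distance 17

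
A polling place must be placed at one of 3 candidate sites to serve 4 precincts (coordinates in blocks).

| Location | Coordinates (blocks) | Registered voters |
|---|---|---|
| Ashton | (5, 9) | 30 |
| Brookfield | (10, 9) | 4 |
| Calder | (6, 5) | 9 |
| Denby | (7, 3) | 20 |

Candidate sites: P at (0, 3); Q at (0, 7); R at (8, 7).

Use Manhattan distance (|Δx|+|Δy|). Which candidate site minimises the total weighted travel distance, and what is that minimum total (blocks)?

Total weighted distance at each candidate:
  P (0, 3): total = 606
  Q (0, 7): total = 550
  R (8, 7): total = 302
Minimum is at R with total 302 blocks.

R, total 302 blocks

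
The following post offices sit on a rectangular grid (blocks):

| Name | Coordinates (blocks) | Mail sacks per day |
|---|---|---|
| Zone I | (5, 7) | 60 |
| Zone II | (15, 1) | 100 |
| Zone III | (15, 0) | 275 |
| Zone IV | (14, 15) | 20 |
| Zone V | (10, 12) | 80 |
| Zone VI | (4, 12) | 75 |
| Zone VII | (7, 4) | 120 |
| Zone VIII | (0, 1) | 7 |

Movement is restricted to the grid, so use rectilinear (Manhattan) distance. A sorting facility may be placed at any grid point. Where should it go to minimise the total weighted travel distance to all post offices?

Manhattan distance separates: Σwᵢ(|x−xᵢ|+|y−yᵢ|) = Σwᵢ|x−xᵢ| + Σwᵢ|y−yᵢ|, so x and y are optimised independently as 1-D weighted medians.
Total weight W = 737; half = 368.5.
x-coordinate, sorted with cumulative weight:
  x=0 (Zone VIII, w=7) cum 7
  x=4 (Zone VI, w=75) cum 82
  x=5 (Zone I, w=60) cum 142
  x=7 (Zone VII, w=120) cum 262
  x=10 (Zone V, w=80) cum 342
  x=14 (Zone IV, w=20) cum 362
  x=15 (Zone II, w=100) cum 462  ← median
  x=15 (Zone III, w=275) cum 737
⇒ x* = 15
y-coordinate, sorted with cumulative weight:
  y=0 (Zone III, w=275) cum 275
  y=1 (Zone II, w=100) cum 375  ← median
  y=1 (Zone VIII, w=7) cum 382
  y=4 (Zone VII, w=120) cum 502
  y=7 (Zone I, w=60) cum 562
  y=12 (Zone V, w=80) cum 642
  y=12 (Zone VI, w=75) cum 717
  y=15 (Zone IV, w=20) cum 737
⇒ y* = 1

(15, 1)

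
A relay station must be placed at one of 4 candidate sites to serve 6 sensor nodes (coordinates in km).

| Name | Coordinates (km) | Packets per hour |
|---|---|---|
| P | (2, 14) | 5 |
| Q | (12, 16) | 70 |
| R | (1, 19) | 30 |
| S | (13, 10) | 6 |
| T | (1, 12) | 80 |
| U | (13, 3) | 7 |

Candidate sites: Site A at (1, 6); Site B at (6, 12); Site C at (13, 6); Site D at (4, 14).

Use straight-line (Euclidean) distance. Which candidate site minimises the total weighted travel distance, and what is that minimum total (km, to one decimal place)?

Site D, total 1209.2 km

Total weighted distance at each candidate:
  Site A (1, 6): total = 2113.4
  Site B (6, 12): total = 1308.7
  Site C (13, 6): total = 2420.6
  Site D (4, 14): total = 1209.2
Minimum is at Site D with total 1209.2 km.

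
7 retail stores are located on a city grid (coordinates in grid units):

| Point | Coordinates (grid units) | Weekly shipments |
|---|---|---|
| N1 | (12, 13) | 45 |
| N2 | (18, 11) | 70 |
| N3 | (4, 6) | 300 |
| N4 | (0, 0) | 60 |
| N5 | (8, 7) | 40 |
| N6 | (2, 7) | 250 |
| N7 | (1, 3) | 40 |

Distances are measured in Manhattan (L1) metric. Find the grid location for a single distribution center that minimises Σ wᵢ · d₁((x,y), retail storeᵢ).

Manhattan distance separates: Σwᵢ(|x−xᵢ|+|y−yᵢ|) = Σwᵢ|x−xᵢ| + Σwᵢ|y−yᵢ|, so x and y are optimised independently as 1-D weighted medians.
Total weight W = 805; half = 402.5.
x-coordinate, sorted with cumulative weight:
  x=0 (N4, w=60) cum 60
  x=1 (N7, w=40) cum 100
  x=2 (N6, w=250) cum 350
  x=4 (N3, w=300) cum 650  ← median
  x=8 (N5, w=40) cum 690
  x=12 (N1, w=45) cum 735
  x=18 (N2, w=70) cum 805
⇒ x* = 4
y-coordinate, sorted with cumulative weight:
  y=0 (N4, w=60) cum 60
  y=3 (N7, w=40) cum 100
  y=6 (N3, w=300) cum 400
  y=7 (N5, w=40) cum 440  ← median
  y=7 (N6, w=250) cum 690
  y=11 (N2, w=70) cum 760
  y=13 (N1, w=45) cum 805
⇒ y* = 7

(4, 7)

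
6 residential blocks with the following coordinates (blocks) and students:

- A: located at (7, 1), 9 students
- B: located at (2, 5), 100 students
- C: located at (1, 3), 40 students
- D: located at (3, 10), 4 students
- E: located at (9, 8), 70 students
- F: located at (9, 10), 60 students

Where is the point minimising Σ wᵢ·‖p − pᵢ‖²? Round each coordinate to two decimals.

(5.25, 6.46)

The minimiser of Σwᵢ‖p−pᵢ‖² is the weighted centroid p* = (Σwᵢpᵢ)/(Σwᵢ).
Σwᵢ = 283.
Σwᵢxᵢ = 9·7 + 100·2 + 40·1 + 4·3 + 70·9 + 60·9 = 1485.
Σwᵢyᵢ = 9·1 + 100·5 + 40·3 + 4·10 + 70·8 + 60·10 = 1829.
x* = 1485/283 = 5.25, y* = 1829/283 = 6.46.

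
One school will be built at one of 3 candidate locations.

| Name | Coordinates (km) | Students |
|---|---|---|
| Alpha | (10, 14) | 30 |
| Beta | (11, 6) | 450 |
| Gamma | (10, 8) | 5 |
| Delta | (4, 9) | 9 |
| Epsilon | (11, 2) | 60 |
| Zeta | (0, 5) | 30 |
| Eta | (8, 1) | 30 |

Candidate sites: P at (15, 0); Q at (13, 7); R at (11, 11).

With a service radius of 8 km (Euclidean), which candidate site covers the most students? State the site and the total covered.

Q, covering 575

Coverage radius r = 8 km; a point is covered iff (Δx)²+(Δy)² ≤ 8² = 64.
  P (15, 0): covers {Beta, Epsilon, Eta} → 540
  Q (13, 7): covers {Alpha, Beta, Gamma, Epsilon, Eta} → 575
  R (11, 11): covers {Alpha, Beta, Gamma, Delta} → 494
Maximum coverage at Q: 575 students.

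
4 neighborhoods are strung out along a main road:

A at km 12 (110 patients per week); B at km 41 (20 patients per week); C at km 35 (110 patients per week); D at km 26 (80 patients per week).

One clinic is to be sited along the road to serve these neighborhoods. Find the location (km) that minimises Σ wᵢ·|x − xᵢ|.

x = 26

For a sum of weighted absolute distances on a line, the optimum is the weighted median (not the mean). Total weight W = 320; half-weight = 160.
Sort by position and accumulate weight:
  km 12 (A, w=110) → cum 110
  km 26 (D, w=80) → cum 190  ≥ 160 → median here
  km 35 (C, w=110) → cum 300
  km 41 (B, w=20) → cum 320
Optimal location: km 26.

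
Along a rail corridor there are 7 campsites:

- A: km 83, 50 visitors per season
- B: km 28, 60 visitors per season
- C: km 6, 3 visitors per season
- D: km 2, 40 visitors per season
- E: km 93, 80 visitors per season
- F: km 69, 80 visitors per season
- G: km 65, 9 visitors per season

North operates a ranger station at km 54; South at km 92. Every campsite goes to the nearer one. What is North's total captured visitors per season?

The indifferent point is the midpoint (54+92)/2 = 73; campsites left of it (closer to North at 54) go to North, those right go to South.
  D at 2 (w=40) → North
  C at 6 (w=3) → North
  B at 28 (w=60) → North
  G at 65 (w=9) → North
  F at 69 (w=80) → North
  A at 83 (w=50) → South
  E at 93 (w=80) → South
North captures 192; South captures 130.

192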